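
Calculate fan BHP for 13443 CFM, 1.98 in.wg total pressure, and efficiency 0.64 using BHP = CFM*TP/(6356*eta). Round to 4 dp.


BHP = 13443 * 1.98 / (6356 * 0.64) = 6.5433 hp

6.5433 hp


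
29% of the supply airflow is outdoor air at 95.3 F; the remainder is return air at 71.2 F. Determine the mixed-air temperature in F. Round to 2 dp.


T_mix = 0.29*95.3 + 0.71*71.2 = 78.19 F

78.19 F


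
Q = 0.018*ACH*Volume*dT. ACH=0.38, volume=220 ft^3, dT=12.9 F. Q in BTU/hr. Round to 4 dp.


Q = 0.018 * 0.38 * 220 * 12.9 = 19.4119 BTU/hr

19.4119 BTU/hr


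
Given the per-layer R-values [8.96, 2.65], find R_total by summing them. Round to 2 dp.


R_total = 8.96 + 2.65 = 11.61

11.61


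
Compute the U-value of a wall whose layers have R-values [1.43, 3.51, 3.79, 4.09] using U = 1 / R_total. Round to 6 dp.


R_total = 1.43 + 3.51 + 3.79 + 4.09 = 12.82
U = 1/12.82 = 0.078003

0.078003


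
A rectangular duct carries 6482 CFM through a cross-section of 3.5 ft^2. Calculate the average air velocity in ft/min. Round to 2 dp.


V = 6482 / 3.5 = 1852.00 ft/min

1852.00 ft/min


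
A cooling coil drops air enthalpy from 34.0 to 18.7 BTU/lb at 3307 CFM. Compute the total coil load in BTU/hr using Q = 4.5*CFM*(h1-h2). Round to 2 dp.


Q = 4.5 * 3307 * (34.0 - 18.7) = 227686.95 BTU/hr

227686.95 BTU/hr


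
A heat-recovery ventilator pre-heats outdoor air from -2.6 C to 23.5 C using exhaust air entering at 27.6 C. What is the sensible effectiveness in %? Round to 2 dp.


eff = (23.5-(-2.6))/(27.6-(-2.6))*100 = 86.42 %

86.42 %


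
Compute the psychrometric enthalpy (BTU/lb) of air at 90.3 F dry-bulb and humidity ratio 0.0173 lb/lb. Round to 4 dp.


h = 0.24*90.3 + 0.0173*(1061+0.444*90.3) = 40.7209 BTU/lb

40.7209 BTU/lb


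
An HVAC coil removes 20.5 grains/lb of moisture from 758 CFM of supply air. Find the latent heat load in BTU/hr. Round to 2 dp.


Q = 0.68 * 758 * 20.5 = 10566.52 BTU/hr

10566.52 BTU/hr


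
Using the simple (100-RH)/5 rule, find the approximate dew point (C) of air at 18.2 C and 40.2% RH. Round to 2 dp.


Td = 18.2 - (100-40.2)/5 = 6.24 C

6.24 C


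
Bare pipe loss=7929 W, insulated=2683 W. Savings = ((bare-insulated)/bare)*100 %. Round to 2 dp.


Savings = ((7929-2683)/7929)*100 = 66.16 %

66.16 %


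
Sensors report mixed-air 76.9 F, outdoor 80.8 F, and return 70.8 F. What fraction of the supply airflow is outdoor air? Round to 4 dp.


frac = (76.9 - 70.8) / (80.8 - 70.8) = 0.6100

0.6100


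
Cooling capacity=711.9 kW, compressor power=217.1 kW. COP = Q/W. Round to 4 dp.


COP = 711.9 / 217.1 = 3.2791

3.2791


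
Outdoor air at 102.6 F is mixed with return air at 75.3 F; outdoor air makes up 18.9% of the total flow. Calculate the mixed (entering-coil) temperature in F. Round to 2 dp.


T_mix = 75.3 + (18.9/100)*(102.6-75.3) = 80.46 F

80.46 F


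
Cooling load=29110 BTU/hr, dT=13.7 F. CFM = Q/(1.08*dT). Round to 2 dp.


CFM = 29110 / (1.08 * 13.7) = 1967.42

1967.42 CFM


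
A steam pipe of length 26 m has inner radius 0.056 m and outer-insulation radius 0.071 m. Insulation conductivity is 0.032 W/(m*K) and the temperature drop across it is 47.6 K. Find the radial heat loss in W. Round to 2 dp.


Q = 2*pi*0.032*26*47.6/ln(0.071/0.056) = 1048.48 W

1048.48 W


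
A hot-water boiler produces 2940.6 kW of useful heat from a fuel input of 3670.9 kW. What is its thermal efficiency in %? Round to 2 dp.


eta = (2940.6/3670.9)*100 = 80.11 %

80.11 %


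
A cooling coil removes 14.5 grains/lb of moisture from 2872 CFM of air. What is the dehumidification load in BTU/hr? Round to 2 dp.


Q = 0.68 * 2872 * 14.5 = 28317.92 BTU/hr

28317.92 BTU/hr


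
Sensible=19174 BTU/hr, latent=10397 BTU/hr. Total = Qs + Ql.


Qt = 19174 + 10397 = 29571 BTU/hr

29571 BTU/hr


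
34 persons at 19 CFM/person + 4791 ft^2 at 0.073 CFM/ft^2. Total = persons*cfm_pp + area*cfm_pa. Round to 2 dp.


Total = 34*19 + 4791*0.073 = 995.74 CFM

995.74 CFM


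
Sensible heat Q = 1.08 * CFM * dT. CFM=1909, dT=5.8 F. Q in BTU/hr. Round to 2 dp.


Q = 1.08 * 1909 * 5.8 = 11957.98 BTU/hr

11957.98 BTU/hr


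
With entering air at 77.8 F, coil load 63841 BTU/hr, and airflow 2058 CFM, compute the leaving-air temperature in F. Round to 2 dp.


dT = 63841/(1.08*2058) = 28.7231
T_leave = 77.8 - 28.7231 = 49.08 F

49.08 F


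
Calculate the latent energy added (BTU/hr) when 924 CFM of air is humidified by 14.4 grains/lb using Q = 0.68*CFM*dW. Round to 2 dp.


Q = 0.68 * 924 * 14.4 = 9047.81 BTU/hr

9047.81 BTU/hr


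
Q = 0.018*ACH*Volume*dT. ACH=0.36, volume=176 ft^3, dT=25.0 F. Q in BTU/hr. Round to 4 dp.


Q = 0.018 * 0.36 * 176 * 25.0 = 28.5120 BTU/hr

28.5120 BTU/hr


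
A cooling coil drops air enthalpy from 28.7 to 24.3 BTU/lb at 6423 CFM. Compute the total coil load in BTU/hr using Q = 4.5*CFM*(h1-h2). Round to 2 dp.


Q = 4.5 * 6423 * (28.7 - 24.3) = 127175.40 BTU/hr

127175.40 BTU/hr


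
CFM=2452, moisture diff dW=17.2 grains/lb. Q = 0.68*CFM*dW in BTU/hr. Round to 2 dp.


Q = 0.68 * 2452 * 17.2 = 28678.59 BTU/hr

28678.59 BTU/hr


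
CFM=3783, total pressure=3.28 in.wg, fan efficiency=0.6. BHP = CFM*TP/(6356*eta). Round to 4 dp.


BHP = 3783 * 3.28 / (6356 * 0.6) = 3.2537 hp

3.2537 hp


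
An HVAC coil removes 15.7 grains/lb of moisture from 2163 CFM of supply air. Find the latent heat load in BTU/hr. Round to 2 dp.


Q = 0.68 * 2163 * 15.7 = 23092.19 BTU/hr

23092.19 BTU/hr


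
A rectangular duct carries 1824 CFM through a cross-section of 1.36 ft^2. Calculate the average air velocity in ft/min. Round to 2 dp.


V = 1824 / 1.36 = 1341.18 ft/min

1341.18 ft/min


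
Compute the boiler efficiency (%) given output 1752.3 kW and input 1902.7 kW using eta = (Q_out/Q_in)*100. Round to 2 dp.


eta = (1752.3/1902.7)*100 = 92.10 %

92.10 %


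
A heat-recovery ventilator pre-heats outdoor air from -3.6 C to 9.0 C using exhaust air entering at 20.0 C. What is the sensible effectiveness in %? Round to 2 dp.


eff = (9.0-(-3.6))/(20.0-(-3.6))*100 = 53.39 %

53.39 %


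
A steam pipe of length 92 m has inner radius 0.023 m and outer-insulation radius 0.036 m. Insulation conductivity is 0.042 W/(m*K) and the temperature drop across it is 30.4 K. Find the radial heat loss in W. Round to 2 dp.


Q = 2*pi*0.042*92*30.4/ln(0.036/0.023) = 1647.36 W

1647.36 W


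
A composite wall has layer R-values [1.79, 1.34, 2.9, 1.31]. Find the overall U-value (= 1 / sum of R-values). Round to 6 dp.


R_total = 1.79 + 1.34 + 2.9 + 1.31 = 7.34
U = 1/7.34 = 0.136240

0.136240


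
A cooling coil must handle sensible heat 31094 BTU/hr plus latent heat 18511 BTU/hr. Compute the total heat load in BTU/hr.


Qt = 31094 + 18511 = 49605 BTU/hr

49605 BTU/hr


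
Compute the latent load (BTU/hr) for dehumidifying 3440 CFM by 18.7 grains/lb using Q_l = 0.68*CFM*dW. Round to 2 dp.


Q = 0.68 * 3440 * 18.7 = 43743.04 BTU/hr

43743.04 BTU/hr


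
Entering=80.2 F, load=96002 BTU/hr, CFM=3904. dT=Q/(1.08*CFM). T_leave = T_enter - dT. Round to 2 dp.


dT = 96002/(1.08*3904) = 22.7691
T_leave = 80.2 - 22.7691 = 57.43 F

57.43 F


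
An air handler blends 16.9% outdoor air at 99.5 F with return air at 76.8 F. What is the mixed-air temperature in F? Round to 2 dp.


T_mix = 76.8 + (16.9/100)*(99.5-76.8) = 80.64 F

80.64 F


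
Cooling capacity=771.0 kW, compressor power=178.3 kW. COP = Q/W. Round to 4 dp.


COP = 771.0 / 178.3 = 4.3242

4.3242


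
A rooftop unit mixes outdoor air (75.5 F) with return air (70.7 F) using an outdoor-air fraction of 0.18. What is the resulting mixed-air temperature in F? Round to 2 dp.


T_mix = 0.18*75.5 + 0.82*70.7 = 71.56 F

71.56 F


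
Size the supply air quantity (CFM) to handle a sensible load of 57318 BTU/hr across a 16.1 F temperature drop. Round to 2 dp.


CFM = 57318 / (1.08 * 16.1) = 3296.41

3296.41 CFM


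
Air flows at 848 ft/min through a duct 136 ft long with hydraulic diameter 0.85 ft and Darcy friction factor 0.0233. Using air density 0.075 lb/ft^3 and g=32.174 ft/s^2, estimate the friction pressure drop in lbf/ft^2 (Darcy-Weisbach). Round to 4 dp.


v_fps = 848/60 = 14.1333 ft/s
dp = 0.0233*(136/0.85)*0.075*14.1333^2/(2*32.174) = 0.8679 lbf/ft^2

0.8679 lbf/ft^2


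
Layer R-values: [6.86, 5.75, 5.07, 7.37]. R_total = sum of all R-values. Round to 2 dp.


R_total = 6.86 + 5.75 + 5.07 + 7.37 = 25.05

25.05


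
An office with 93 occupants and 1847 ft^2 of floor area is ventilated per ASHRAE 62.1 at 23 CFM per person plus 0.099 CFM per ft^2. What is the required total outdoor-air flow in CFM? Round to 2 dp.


Total = 93*23 + 1847*0.099 = 2321.85 CFM

2321.85 CFM


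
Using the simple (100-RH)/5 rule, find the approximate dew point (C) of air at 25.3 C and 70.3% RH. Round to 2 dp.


Td = 25.3 - (100-70.3)/5 = 19.36 C

19.36 C


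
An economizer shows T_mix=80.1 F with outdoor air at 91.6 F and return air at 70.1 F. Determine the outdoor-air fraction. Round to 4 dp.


frac = (80.1 - 70.1) / (91.6 - 70.1) = 0.4651

0.4651


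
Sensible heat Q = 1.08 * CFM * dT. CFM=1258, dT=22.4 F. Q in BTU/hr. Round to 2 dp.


Q = 1.08 * 1258 * 22.4 = 30433.54 BTU/hr

30433.54 BTU/hr


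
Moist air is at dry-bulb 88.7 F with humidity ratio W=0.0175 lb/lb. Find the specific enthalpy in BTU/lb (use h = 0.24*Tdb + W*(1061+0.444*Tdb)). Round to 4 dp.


h = 0.24*88.7 + 0.0175*(1061+0.444*88.7) = 40.5447 BTU/lb

40.5447 BTU/lb


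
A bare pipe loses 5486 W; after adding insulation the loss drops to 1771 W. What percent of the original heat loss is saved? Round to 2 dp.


Savings = ((5486-1771)/5486)*100 = 67.72 %

67.72 %


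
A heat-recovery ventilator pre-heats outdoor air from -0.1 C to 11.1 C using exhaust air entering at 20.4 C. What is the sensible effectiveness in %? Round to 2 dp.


eff = (11.1-(-0.1))/(20.4-(-0.1))*100 = 54.63 %

54.63 %


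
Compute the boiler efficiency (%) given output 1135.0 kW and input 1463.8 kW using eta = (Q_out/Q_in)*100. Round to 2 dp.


eta = (1135.0/1463.8)*100 = 77.54 %

77.54 %


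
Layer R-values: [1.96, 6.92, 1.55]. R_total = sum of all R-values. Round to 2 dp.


R_total = 1.96 + 6.92 + 1.55 = 10.43

10.43


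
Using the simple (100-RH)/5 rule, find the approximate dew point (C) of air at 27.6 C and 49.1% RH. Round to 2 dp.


Td = 27.6 - (100-49.1)/5 = 17.42 C

17.42 C


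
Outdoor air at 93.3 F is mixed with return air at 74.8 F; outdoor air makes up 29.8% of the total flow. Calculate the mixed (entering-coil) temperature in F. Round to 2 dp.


T_mix = 74.8 + (29.8/100)*(93.3-74.8) = 80.31 F

80.31 F


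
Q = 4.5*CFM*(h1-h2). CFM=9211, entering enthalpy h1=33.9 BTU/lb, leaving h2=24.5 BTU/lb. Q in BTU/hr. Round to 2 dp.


Q = 4.5 * 9211 * (33.9 - 24.5) = 389625.30 BTU/hr

389625.30 BTU/hr


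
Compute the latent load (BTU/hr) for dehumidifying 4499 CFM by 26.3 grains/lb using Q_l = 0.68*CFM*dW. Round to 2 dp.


Q = 0.68 * 4499 * 26.3 = 80460.12 BTU/hr

80460.12 BTU/hr


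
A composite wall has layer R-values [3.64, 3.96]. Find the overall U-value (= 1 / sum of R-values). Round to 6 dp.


R_total = 3.64 + 3.96 = 7.60
U = 1/7.60 = 0.131579

0.131579


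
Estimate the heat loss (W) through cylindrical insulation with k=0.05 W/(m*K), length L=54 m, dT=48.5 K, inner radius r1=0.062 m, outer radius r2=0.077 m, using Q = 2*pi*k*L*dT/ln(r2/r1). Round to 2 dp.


Q = 2*pi*0.05*54*48.5/ln(0.077/0.062) = 3797.38 W

3797.38 W


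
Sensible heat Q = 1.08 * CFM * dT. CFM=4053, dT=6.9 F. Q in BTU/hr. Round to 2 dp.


Q = 1.08 * 4053 * 6.9 = 30202.96 BTU/hr

30202.96 BTU/hr


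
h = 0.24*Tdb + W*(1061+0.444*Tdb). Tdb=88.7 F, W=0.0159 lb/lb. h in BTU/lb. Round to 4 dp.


h = 0.24*88.7 + 0.0159*(1061+0.444*88.7) = 38.7841 BTU/lb

38.7841 BTU/lb


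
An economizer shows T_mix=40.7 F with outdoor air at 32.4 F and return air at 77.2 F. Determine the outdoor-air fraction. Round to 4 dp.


frac = (40.7 - 77.2) / (32.4 - 77.2) = 0.8147

0.8147


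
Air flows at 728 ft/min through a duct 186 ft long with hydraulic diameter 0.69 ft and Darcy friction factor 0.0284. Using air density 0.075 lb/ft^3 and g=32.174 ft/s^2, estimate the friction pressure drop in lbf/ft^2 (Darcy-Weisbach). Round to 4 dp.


v_fps = 728/60 = 12.1333 ft/s
dp = 0.0284*(186/0.69)*0.075*12.1333^2/(2*32.174) = 1.3136 lbf/ft^2

1.3136 lbf/ft^2


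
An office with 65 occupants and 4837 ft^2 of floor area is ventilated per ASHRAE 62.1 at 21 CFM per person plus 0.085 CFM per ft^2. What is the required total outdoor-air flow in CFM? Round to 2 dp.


Total = 65*21 + 4837*0.085 = 1776.15 CFM

1776.15 CFM


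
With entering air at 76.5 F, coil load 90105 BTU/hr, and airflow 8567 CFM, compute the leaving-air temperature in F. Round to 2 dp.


dT = 90105/(1.08*8567) = 9.7386
T_leave = 76.5 - 9.7386 = 66.76 F

66.76 F


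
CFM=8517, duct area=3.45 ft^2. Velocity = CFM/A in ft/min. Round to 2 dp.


V = 8517 / 3.45 = 2468.70 ft/min

2468.70 ft/min


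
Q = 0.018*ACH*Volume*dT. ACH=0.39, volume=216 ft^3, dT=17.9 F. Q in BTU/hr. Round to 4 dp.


Q = 0.018 * 0.39 * 216 * 17.9 = 27.1421 BTU/hr

27.1421 BTU/hr


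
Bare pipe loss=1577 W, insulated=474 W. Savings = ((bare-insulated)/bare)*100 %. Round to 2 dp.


Savings = ((1577-474)/1577)*100 = 69.94 %

69.94 %


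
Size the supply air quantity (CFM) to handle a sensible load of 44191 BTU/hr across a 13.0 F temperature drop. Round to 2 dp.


CFM = 44191 / (1.08 * 13.0) = 3147.51

3147.51 CFM


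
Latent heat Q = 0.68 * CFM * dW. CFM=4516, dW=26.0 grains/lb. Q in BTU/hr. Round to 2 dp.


Q = 0.68 * 4516 * 26.0 = 79842.88 BTU/hr

79842.88 BTU/hr


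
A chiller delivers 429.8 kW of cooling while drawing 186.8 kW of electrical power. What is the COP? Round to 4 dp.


COP = 429.8 / 186.8 = 2.3009

2.3009


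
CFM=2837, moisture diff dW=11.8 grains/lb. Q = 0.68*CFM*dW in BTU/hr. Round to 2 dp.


Q = 0.68 * 2837 * 11.8 = 22764.09 BTU/hr

22764.09 BTU/hr


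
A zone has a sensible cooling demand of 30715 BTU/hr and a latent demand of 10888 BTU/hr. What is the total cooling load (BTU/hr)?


Qt = 30715 + 10888 = 41603 BTU/hr

41603 BTU/hr


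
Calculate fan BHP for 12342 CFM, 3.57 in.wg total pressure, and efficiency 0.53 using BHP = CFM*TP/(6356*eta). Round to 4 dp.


BHP = 12342 * 3.57 / (6356 * 0.53) = 13.0796 hp

13.0796 hp


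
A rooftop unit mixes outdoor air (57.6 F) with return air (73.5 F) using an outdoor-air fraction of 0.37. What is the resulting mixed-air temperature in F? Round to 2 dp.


T_mix = 0.37*57.6 + 0.63*73.5 = 67.62 F

67.62 F


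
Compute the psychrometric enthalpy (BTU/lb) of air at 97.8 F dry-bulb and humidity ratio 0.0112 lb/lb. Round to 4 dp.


h = 0.24*97.8 + 0.0112*(1061+0.444*97.8) = 35.8415 BTU/lb

35.8415 BTU/lb


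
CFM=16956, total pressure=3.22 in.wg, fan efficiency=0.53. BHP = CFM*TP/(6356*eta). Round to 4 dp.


BHP = 16956 * 3.22 / (6356 * 0.53) = 16.2076 hp

16.2076 hp


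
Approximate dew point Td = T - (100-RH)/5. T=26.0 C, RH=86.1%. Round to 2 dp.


Td = 26.0 - (100-86.1)/5 = 23.22 C

23.22 C


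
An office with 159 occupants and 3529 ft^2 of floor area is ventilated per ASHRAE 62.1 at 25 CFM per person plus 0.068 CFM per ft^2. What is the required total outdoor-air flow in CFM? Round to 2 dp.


Total = 159*25 + 3529*0.068 = 4214.97 CFM

4214.97 CFM


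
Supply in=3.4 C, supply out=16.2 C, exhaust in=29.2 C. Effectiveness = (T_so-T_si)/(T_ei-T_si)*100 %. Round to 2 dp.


eff = (16.2-3.4)/(29.2-3.4)*100 = 49.61 %

49.61 %


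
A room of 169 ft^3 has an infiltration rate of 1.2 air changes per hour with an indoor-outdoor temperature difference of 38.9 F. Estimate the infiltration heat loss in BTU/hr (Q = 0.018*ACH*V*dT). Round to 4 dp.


Q = 0.018 * 1.2 * 169 * 38.9 = 142.0006 BTU/hr

142.0006 BTU/hr


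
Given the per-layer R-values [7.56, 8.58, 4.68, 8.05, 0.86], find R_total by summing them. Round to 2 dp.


R_total = 7.56 + 8.58 + 4.68 + 8.05 + 0.86 = 29.73

29.73


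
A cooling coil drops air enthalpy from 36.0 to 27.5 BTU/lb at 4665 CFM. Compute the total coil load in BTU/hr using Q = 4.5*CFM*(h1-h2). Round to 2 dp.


Q = 4.5 * 4665 * (36.0 - 27.5) = 178436.25 BTU/hr

178436.25 BTU/hr


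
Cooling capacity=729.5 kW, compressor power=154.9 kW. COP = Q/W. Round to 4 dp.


COP = 729.5 / 154.9 = 4.7095

4.7095


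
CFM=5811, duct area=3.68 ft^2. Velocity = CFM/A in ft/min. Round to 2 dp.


V = 5811 / 3.68 = 1579.08 ft/min

1579.08 ft/min


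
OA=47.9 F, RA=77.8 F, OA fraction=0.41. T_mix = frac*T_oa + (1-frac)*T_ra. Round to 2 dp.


T_mix = 0.41*47.9 + 0.59*77.8 = 65.54 F

65.54 F


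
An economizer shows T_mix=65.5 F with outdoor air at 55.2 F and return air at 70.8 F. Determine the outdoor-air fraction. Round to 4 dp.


frac = (65.5 - 70.8) / (55.2 - 70.8) = 0.3397

0.3397


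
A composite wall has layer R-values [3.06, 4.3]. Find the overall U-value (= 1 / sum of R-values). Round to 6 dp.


R_total = 3.06 + 4.3 = 7.36
U = 1/7.36 = 0.135870

0.135870


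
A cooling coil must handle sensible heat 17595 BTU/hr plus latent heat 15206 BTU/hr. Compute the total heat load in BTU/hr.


Qt = 17595 + 15206 = 32801 BTU/hr

32801 BTU/hr


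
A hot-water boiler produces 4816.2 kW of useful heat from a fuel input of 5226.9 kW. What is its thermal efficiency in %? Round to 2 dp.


eta = (4816.2/5226.9)*100 = 92.14 %

92.14 %


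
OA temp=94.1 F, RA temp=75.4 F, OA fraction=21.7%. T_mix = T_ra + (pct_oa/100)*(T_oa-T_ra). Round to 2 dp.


T_mix = 75.4 + (21.7/100)*(94.1-75.4) = 79.46 F

79.46 F


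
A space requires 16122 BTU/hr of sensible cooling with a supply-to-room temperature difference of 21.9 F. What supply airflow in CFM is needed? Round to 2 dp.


CFM = 16122 / (1.08 * 21.9) = 681.63

681.63 CFM


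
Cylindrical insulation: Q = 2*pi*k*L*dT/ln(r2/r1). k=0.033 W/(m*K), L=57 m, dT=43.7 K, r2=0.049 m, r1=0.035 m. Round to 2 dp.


Q = 2*pi*0.033*57*43.7/ln(0.049/0.035) = 1534.97 W

1534.97 W


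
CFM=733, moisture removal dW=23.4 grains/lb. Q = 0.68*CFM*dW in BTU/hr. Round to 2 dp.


Q = 0.68 * 733 * 23.4 = 11663.50 BTU/hr

11663.50 BTU/hr


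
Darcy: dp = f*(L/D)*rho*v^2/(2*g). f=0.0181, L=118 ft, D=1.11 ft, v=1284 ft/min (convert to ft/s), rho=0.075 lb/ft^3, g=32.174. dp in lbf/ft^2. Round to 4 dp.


v_fps = 1284/60 = 21.4 ft/s
dp = 0.0181*(118/1.11)*0.075*21.4^2/(2*32.174) = 1.0270 lbf/ft^2

1.0270 lbf/ft^2


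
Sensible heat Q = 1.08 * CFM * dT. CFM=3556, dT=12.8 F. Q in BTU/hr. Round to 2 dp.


Q = 1.08 * 3556 * 12.8 = 49158.14 BTU/hr

49158.14 BTU/hr


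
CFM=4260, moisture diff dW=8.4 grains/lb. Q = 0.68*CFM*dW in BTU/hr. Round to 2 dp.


Q = 0.68 * 4260 * 8.4 = 24333.12 BTU/hr

24333.12 BTU/hr


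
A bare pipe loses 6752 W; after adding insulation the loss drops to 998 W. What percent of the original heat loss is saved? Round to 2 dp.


Savings = ((6752-998)/6752)*100 = 85.22 %

85.22 %


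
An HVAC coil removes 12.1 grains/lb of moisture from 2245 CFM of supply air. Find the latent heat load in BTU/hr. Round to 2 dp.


Q = 0.68 * 2245 * 12.1 = 18471.86 BTU/hr

18471.86 BTU/hr


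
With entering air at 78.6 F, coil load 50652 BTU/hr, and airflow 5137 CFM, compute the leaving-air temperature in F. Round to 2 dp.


dT = 50652/(1.08*5137) = 9.1298
T_leave = 78.6 - 9.1298 = 69.47 F

69.47 F


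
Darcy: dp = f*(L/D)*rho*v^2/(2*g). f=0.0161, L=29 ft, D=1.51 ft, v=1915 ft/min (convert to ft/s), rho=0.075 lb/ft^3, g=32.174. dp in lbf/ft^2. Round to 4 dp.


v_fps = 1915/60 = 31.9167 ft/s
dp = 0.0161*(29/1.51)*0.075*31.9167^2/(2*32.174) = 0.3671 lbf/ft^2

0.3671 lbf/ft^2


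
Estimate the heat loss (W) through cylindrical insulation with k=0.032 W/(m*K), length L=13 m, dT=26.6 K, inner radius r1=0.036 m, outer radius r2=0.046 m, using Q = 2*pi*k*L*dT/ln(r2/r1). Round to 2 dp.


Q = 2*pi*0.032*13*26.6/ln(0.046/0.036) = 283.64 W

283.64 W


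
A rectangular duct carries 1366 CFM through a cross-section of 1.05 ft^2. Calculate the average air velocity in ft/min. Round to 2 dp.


V = 1366 / 1.05 = 1300.95 ft/min

1300.95 ft/min


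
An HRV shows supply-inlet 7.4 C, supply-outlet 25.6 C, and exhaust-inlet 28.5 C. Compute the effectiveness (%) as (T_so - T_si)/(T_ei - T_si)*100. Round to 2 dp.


eff = (25.6-7.4)/(28.5-7.4)*100 = 86.26 %

86.26 %


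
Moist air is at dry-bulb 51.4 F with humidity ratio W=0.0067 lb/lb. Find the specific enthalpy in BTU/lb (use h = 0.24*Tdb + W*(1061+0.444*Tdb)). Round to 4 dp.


h = 0.24*51.4 + 0.0067*(1061+0.444*51.4) = 19.5976 BTU/lb

19.5976 BTU/lb


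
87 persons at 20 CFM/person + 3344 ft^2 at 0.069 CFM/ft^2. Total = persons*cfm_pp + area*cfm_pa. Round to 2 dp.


Total = 87*20 + 3344*0.069 = 1970.74 CFM

1970.74 CFM


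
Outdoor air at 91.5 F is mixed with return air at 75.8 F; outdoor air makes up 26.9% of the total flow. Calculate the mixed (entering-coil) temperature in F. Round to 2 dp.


T_mix = 75.8 + (26.9/100)*(91.5-75.8) = 80.02 F

80.02 F


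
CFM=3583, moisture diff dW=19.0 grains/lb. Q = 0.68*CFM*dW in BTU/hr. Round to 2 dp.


Q = 0.68 * 3583 * 19.0 = 46292.36 BTU/hr

46292.36 BTU/hr


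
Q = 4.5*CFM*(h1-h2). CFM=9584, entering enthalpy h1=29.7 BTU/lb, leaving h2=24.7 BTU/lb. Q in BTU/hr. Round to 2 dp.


Q = 4.5 * 9584 * (29.7 - 24.7) = 215640.00 BTU/hr

215640.00 BTU/hr


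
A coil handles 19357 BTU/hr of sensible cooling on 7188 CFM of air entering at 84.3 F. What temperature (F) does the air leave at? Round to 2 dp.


dT = 19357/(1.08*7188) = 2.4935
T_leave = 84.3 - 2.4935 = 81.81 F

81.81 F


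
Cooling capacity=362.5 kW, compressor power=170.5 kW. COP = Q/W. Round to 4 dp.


COP = 362.5 / 170.5 = 2.1261

2.1261


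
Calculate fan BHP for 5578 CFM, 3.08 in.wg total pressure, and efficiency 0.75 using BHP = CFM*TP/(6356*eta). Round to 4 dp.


BHP = 5578 * 3.08 / (6356 * 0.75) = 3.6040 hp

3.6040 hp


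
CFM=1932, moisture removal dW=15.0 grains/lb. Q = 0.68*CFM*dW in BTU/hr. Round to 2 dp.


Q = 0.68 * 1932 * 15.0 = 19706.40 BTU/hr

19706.40 BTU/hr


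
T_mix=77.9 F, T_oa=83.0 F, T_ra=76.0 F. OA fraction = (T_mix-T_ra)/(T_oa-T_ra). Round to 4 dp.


frac = (77.9 - 76.0) / (83.0 - 76.0) = 0.2714

0.2714


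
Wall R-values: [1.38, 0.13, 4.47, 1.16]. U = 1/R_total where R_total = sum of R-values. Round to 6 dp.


R_total = 1.38 + 0.13 + 4.47 + 1.16 = 7.14
U = 1/7.14 = 0.140056

0.140056


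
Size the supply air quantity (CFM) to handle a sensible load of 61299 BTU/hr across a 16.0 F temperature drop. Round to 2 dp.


CFM = 61299 / (1.08 * 16.0) = 3547.40

3547.40 CFM


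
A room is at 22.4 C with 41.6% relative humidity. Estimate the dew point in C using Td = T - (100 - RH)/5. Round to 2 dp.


Td = 22.4 - (100-41.6)/5 = 10.72 C

10.72 C


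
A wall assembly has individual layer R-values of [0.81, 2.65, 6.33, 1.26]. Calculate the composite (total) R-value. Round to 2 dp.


R_total = 0.81 + 2.65 + 6.33 + 1.26 = 11.05

11.05


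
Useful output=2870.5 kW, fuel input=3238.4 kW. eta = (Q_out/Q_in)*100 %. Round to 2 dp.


eta = (2870.5/3238.4)*100 = 88.64 %

88.64 %


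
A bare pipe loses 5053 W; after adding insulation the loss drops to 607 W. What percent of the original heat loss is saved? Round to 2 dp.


Savings = ((5053-607)/5053)*100 = 87.99 %

87.99 %


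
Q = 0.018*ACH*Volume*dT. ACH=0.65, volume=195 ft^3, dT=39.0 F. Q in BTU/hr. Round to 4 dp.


Q = 0.018 * 0.65 * 195 * 39.0 = 88.9785 BTU/hr

88.9785 BTU/hr


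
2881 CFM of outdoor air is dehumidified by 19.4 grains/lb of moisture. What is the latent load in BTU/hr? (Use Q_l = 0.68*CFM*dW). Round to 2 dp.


Q = 0.68 * 2881 * 19.4 = 38006.15 BTU/hr

38006.15 BTU/hr


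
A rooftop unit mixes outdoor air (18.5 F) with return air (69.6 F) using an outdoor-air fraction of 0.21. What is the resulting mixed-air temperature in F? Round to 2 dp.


T_mix = 0.21*18.5 + 0.79*69.6 = 58.87 F

58.87 F


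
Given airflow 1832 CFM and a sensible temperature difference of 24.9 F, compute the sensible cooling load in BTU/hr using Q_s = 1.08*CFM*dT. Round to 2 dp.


Q = 1.08 * 1832 * 24.9 = 49266.14 BTU/hr

49266.14 BTU/hr


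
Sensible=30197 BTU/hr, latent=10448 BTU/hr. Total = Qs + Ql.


Qt = 30197 + 10448 = 40645 BTU/hr

40645 BTU/hr


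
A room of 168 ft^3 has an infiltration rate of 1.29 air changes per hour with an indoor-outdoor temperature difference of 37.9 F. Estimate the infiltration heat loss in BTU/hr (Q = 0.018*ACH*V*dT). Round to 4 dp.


Q = 0.018 * 1.29 * 168 * 37.9 = 147.8464 BTU/hr

147.8464 BTU/hr


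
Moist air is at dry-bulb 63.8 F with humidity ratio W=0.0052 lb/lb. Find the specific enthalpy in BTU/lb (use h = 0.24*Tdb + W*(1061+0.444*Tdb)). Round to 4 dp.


h = 0.24*63.8 + 0.0052*(1061+0.444*63.8) = 20.9765 BTU/lb

20.9765 BTU/lb


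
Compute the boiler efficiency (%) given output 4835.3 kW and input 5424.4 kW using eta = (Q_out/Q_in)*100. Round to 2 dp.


eta = (4835.3/5424.4)*100 = 89.14 %

89.14 %


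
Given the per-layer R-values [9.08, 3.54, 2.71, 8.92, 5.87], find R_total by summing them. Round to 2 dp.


R_total = 9.08 + 3.54 + 2.71 + 8.92 + 5.87 = 30.12

30.12


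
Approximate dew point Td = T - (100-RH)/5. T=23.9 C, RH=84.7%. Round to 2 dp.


Td = 23.9 - (100-84.7)/5 = 20.84 C

20.84 C


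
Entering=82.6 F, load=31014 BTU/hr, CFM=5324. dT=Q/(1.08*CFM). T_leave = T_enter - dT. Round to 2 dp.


dT = 31014/(1.08*5324) = 5.3938
T_leave = 82.6 - 5.3938 = 77.21 F

77.21 F


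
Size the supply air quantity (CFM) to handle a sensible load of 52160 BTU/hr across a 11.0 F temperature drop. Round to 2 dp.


CFM = 52160 / (1.08 * 11.0) = 4390.57

4390.57 CFM


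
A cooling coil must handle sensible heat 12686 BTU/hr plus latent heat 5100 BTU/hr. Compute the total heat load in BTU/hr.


Qt = 12686 + 5100 = 17786 BTU/hr

17786 BTU/hr


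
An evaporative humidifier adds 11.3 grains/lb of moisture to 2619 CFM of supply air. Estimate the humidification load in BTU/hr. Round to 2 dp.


Q = 0.68 * 2619 * 11.3 = 20124.40 BTU/hr

20124.40 BTU/hr


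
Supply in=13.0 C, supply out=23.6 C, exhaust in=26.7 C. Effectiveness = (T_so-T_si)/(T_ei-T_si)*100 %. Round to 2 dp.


eff = (23.6-13.0)/(26.7-13.0)*100 = 77.37 %

77.37 %


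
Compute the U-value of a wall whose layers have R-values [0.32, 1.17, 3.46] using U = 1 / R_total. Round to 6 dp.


R_total = 0.32 + 1.17 + 3.46 = 4.95
U = 1/4.95 = 0.202020

0.202020


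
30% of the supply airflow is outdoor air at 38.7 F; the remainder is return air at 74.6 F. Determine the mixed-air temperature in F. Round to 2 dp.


T_mix = 0.3*38.7 + 0.7*74.6 = 63.83 F

63.83 F


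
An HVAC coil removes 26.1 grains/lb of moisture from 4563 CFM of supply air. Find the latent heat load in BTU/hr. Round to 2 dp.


Q = 0.68 * 4563 * 26.1 = 80984.12 BTU/hr

80984.12 BTU/hr


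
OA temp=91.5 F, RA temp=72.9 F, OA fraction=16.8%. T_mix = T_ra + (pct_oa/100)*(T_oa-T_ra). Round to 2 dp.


T_mix = 72.9 + (16.8/100)*(91.5-72.9) = 76.02 F

76.02 F


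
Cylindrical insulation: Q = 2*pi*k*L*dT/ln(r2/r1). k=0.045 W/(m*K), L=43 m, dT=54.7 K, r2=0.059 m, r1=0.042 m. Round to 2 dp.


Q = 2*pi*0.045*43*54.7/ln(0.059/0.042) = 1956.76 W

1956.76 W


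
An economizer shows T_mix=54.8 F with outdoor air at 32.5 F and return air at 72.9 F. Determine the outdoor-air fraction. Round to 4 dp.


frac = (54.8 - 72.9) / (32.5 - 72.9) = 0.4480

0.4480


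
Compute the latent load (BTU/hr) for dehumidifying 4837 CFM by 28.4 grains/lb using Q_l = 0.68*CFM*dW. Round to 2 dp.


Q = 0.68 * 4837 * 28.4 = 93412.14 BTU/hr

93412.14 BTU/hr


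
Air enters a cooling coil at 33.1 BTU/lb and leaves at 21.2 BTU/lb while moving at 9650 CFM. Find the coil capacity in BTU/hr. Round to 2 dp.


Q = 4.5 * 9650 * (33.1 - 21.2) = 516757.50 BTU/hr

516757.50 BTU/hr


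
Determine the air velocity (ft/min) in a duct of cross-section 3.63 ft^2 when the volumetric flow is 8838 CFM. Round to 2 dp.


V = 8838 / 3.63 = 2434.71 ft/min

2434.71 ft/min


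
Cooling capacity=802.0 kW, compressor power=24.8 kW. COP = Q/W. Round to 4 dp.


COP = 802.0 / 24.8 = 32.3387

32.3387


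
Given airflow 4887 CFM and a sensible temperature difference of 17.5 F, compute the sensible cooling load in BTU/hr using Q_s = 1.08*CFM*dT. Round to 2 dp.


Q = 1.08 * 4887 * 17.5 = 92364.30 BTU/hr

92364.30 BTU/hr


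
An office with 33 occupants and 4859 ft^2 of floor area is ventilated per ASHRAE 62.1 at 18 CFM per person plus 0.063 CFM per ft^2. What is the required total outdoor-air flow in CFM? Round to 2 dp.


Total = 33*18 + 4859*0.063 = 900.12 CFM

900.12 CFM


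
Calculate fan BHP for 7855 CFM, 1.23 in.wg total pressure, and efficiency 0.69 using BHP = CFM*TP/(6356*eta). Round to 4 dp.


BHP = 7855 * 1.23 / (6356 * 0.69) = 2.2030 hp

2.2030 hp


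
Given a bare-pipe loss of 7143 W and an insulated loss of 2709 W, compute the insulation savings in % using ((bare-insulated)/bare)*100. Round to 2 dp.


Savings = ((7143-2709)/7143)*100 = 62.07 %

62.07 %


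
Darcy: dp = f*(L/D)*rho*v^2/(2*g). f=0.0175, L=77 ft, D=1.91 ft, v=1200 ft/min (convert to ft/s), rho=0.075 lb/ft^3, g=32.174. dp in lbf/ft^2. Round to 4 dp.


v_fps = 1200/60 = 20.0 ft/s
dp = 0.0175*(77/1.91)*0.075*20.0^2/(2*32.174) = 0.3289 lbf/ft^2

0.3289 lbf/ft^2


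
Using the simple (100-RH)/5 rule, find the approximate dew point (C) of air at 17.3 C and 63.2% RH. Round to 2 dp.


Td = 17.3 - (100-63.2)/5 = 9.94 C

9.94 C


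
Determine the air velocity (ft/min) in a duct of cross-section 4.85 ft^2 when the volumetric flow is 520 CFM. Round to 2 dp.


V = 520 / 4.85 = 107.22 ft/min

107.22 ft/min


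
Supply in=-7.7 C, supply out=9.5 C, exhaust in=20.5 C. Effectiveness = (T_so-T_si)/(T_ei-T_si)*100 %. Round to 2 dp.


eff = (9.5-(-7.7))/(20.5-(-7.7))*100 = 60.99 %

60.99 %


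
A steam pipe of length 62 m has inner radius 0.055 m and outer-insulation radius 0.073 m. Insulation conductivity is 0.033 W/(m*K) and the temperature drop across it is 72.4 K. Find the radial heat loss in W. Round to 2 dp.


Q = 2*pi*0.033*62*72.4/ln(0.073/0.055) = 3287.33 W

3287.33 W


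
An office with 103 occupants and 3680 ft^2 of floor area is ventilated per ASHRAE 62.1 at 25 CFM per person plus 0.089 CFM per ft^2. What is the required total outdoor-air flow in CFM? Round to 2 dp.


Total = 103*25 + 3680*0.089 = 2902.52 CFM

2902.52 CFM


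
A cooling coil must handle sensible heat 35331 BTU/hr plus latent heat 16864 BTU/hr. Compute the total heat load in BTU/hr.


Qt = 35331 + 16864 = 52195 BTU/hr

52195 BTU/hr


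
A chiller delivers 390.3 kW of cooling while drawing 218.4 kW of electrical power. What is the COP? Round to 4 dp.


COP = 390.3 / 218.4 = 1.7871

1.7871


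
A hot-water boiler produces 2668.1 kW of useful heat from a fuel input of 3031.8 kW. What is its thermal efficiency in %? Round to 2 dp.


eta = (2668.1/3031.8)*100 = 88.00 %

88.00 %


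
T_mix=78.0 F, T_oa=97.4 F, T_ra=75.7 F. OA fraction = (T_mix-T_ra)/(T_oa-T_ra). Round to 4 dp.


frac = (78.0 - 75.7) / (97.4 - 75.7) = 0.1060

0.1060


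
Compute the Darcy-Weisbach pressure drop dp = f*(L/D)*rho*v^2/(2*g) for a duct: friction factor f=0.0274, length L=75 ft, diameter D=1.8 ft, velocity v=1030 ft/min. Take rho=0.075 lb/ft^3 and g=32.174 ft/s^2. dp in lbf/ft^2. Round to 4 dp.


v_fps = 1030/60 = 17.1667 ft/s
dp = 0.0274*(75/1.8)*0.075*17.1667^2/(2*32.174) = 0.3921 lbf/ft^2

0.3921 lbf/ft^2


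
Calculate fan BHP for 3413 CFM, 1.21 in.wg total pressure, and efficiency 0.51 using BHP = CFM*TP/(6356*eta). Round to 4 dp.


BHP = 3413 * 1.21 / (6356 * 0.51) = 1.2740 hp

1.2740 hp


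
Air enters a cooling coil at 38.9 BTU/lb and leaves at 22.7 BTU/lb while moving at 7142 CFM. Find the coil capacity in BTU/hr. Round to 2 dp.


Q = 4.5 * 7142 * (38.9 - 22.7) = 520651.80 BTU/hr

520651.80 BTU/hr


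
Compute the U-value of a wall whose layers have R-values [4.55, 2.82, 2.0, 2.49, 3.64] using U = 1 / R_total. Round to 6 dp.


R_total = 4.55 + 2.82 + 2.0 + 2.49 + 3.64 = 15.50
U = 1/15.50 = 0.064516

0.064516


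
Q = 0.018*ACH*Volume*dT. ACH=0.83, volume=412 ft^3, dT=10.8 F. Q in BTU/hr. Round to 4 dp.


Q = 0.018 * 0.83 * 412 * 10.8 = 66.4770 BTU/hr

66.4770 BTU/hr


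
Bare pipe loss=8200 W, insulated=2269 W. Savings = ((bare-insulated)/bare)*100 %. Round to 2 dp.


Savings = ((8200-2269)/8200)*100 = 72.33 %

72.33 %


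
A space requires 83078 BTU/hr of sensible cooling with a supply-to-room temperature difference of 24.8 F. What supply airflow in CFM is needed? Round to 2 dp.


CFM = 83078 / (1.08 * 24.8) = 3101.78

3101.78 CFM


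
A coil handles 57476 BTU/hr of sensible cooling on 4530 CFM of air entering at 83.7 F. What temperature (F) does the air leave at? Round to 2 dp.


dT = 57476/(1.08*4530) = 11.7480
T_leave = 83.7 - 11.7480 = 71.95 F

71.95 F


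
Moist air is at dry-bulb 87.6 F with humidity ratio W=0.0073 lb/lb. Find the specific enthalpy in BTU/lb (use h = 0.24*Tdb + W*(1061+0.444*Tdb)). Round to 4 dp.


h = 0.24*87.6 + 0.0073*(1061+0.444*87.6) = 29.0532 BTU/lb

29.0532 BTU/lb


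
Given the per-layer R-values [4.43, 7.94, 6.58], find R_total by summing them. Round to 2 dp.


R_total = 4.43 + 7.94 + 6.58 = 18.95

18.95


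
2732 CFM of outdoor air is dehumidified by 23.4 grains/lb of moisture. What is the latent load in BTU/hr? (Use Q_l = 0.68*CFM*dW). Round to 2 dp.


Q = 0.68 * 2732 * 23.4 = 43471.58 BTU/hr

43471.58 BTU/hr


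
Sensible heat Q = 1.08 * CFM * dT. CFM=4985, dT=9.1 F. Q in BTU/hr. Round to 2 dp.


Q = 1.08 * 4985 * 9.1 = 48992.58 BTU/hr

48992.58 BTU/hr


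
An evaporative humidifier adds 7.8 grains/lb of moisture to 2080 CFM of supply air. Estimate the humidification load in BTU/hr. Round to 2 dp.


Q = 0.68 * 2080 * 7.8 = 11032.32 BTU/hr

11032.32 BTU/hr


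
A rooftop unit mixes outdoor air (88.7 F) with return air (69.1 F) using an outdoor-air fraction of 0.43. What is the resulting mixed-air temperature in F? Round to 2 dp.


T_mix = 0.43*88.7 + 0.57*69.1 = 77.53 F

77.53 F


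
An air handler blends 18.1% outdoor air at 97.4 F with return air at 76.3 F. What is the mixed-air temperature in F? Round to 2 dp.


T_mix = 76.3 + (18.1/100)*(97.4-76.3) = 80.12 F

80.12 F


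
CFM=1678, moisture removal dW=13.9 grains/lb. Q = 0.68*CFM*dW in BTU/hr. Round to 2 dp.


Q = 0.68 * 1678 * 13.9 = 15860.46 BTU/hr

15860.46 BTU/hr


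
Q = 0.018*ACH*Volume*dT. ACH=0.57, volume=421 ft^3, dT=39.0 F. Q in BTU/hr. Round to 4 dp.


Q = 0.018 * 0.57 * 421 * 39.0 = 168.4589 BTU/hr

168.4589 BTU/hr


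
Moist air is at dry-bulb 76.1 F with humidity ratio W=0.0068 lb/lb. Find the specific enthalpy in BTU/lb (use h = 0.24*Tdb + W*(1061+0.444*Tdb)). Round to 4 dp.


h = 0.24*76.1 + 0.0068*(1061+0.444*76.1) = 25.7086 BTU/lb

25.7086 BTU/lb


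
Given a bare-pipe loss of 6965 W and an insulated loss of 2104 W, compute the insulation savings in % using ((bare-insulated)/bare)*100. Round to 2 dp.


Savings = ((6965-2104)/6965)*100 = 69.79 %

69.79 %


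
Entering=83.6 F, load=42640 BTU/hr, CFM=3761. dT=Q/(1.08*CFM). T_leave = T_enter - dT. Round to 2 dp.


dT = 42640/(1.08*3761) = 10.4976
T_leave = 83.6 - 10.4976 = 73.10 F

73.10 F


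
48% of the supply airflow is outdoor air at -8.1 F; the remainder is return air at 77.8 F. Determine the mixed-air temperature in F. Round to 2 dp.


T_mix = 0.48*(-8.1) + 0.52*77.8 = 36.57 F

36.57 F


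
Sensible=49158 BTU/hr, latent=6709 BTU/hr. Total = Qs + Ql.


Qt = 49158 + 6709 = 55867 BTU/hr

55867 BTU/hr


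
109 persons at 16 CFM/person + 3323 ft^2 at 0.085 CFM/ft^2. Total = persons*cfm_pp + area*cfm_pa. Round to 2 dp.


Total = 109*16 + 3323*0.085 = 2026.46 CFM

2026.46 CFM


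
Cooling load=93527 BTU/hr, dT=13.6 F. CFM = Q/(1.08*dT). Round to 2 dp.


CFM = 93527 / (1.08 * 13.6) = 6367.58

6367.58 CFM


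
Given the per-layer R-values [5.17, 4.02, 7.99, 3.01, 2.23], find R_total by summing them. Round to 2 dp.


R_total = 5.17 + 4.02 + 7.99 + 3.01 + 2.23 = 22.42

22.42


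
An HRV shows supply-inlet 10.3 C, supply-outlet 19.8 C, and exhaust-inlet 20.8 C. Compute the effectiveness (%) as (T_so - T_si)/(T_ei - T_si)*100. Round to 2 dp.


eff = (19.8-10.3)/(20.8-10.3)*100 = 90.48 %

90.48 %


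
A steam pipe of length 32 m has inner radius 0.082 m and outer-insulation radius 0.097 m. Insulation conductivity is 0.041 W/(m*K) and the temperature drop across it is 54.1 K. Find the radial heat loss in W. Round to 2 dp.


Q = 2*pi*0.041*32*54.1/ln(0.097/0.082) = 2654.75 W

2654.75 W


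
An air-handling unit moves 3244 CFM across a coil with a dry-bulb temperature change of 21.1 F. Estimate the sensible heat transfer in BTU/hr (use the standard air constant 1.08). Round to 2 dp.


Q = 1.08 * 3244 * 21.1 = 73924.27 BTU/hr

73924.27 BTU/hr


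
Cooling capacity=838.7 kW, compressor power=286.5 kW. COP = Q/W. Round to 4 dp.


COP = 838.7 / 286.5 = 2.9274

2.9274


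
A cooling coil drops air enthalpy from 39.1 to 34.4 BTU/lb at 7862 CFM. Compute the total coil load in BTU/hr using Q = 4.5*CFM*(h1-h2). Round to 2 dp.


Q = 4.5 * 7862 * (39.1 - 34.4) = 166281.30 BTU/hr

166281.30 BTU/hr


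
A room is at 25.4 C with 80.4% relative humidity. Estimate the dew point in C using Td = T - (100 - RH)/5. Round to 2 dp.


Td = 25.4 - (100-80.4)/5 = 21.48 C

21.48 C


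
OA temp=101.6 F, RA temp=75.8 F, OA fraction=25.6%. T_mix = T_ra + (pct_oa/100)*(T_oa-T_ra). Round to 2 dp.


T_mix = 75.8 + (25.6/100)*(101.6-75.8) = 82.40 F

82.40 F


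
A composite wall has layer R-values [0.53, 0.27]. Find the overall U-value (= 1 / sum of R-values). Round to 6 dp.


R_total = 0.53 + 0.27 = 0.80
U = 1/0.80 = 1.250000

1.250000


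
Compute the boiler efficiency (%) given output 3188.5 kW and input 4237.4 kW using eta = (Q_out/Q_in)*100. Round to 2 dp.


eta = (3188.5/4237.4)*100 = 75.25 %

75.25 %


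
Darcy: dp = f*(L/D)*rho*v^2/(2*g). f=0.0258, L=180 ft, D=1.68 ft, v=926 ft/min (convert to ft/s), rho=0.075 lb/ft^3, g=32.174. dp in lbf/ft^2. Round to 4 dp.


v_fps = 926/60 = 15.4333 ft/s
dp = 0.0258*(180/1.68)*0.075*15.4333^2/(2*32.174) = 0.7674 lbf/ft^2

0.7674 lbf/ft^2


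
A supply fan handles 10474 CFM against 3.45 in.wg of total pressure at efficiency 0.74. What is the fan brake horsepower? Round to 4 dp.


BHP = 10474 * 3.45 / (6356 * 0.74) = 7.6827 hp

7.6827 hp


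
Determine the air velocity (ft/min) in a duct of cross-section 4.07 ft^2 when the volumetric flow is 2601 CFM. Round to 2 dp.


V = 2601 / 4.07 = 639.07 ft/min

639.07 ft/min


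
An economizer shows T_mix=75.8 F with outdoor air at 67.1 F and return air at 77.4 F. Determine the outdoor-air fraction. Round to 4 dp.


frac = (75.8 - 77.4) / (67.1 - 77.4) = 0.1553

0.1553


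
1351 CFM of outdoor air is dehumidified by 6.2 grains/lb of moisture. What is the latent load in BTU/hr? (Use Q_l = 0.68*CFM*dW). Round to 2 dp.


Q = 0.68 * 1351 * 6.2 = 5695.82 BTU/hr

5695.82 BTU/hr


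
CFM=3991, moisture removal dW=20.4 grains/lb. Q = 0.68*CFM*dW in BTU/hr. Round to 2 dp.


Q = 0.68 * 3991 * 20.4 = 55363.15 BTU/hr

55363.15 BTU/hr
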